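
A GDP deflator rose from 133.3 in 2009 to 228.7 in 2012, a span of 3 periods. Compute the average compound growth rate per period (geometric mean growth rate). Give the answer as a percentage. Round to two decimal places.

Growth factor = (228.7/133.3)^(1/3) = (1.715679)^(1/3) = 1.197141
Growth rate = 1.197141 − 1 = 0.197141 = 19.7141%

19.71%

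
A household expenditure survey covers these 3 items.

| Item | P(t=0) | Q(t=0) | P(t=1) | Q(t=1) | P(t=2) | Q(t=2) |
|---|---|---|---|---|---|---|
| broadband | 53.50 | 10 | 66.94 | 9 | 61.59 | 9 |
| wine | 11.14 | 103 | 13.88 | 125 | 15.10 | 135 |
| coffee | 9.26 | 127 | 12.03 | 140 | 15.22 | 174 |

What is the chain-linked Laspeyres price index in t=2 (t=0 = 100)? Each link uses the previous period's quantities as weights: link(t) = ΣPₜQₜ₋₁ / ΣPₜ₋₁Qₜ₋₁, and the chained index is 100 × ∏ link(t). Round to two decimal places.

144.26

Link t=0→t=1:
ΣP(t=1)Q(t=0) = 66.94×10 + 13.88×103 + 12.03×127 = 669.4 + 1429.64 + 1527.81 = 3626.85
ΣP(t=0)Q(t=0) = 53.50×10 + 11.14×103 + 9.26×127 = 535 + 1147.42 + 1176.02 = 2858.44
link = 3626.85/2858.44 = 1.268821
Link t=1→t=2:
ΣP(t=2)Q(t=1) = 61.59×9 + 15.10×125 + 15.22×140 = 554.31 + 1887.5 + 2130.8 = 4572.61
ΣP(t=1)Q(t=1) = 66.94×9 + 13.88×125 + 12.03×140 = 602.46 + 1735 + 1684.2 = 4021.66
link = 4572.61/4021.66 = 1.136996
Chained index = 100 × 1.268821 × 1.136996 = 144.2644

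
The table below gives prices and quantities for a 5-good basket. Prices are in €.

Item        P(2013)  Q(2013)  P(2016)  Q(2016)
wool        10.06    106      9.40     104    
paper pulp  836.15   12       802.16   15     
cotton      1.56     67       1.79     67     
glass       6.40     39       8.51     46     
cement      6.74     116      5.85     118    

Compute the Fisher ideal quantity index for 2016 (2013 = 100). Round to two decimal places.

120.87

Laspeyres component (base-period weights):
ΣP(2013)Q(2016) = 10.06×104 + 836.15×15 + 1.56×67 + 6.40×46 + 6.74×118 = 1046.24 + 12542.25 + 104.52 + 294.4 + 795.32 = 14782.73
ΣP(2013)Q(2013) = 10.06×106 + 836.15×12 + 1.56×67 + 6.40×39 + 6.74×116 = 1066.36 + 10033.8 + 104.52 + 249.6 + 781.84 = 12236.12
L = 14782.73 / 12236.12 × 100 = 120.8122
Paasche component (current-period weights):
ΣP(2016)Q(2016) = 9.40×104 + 802.16×15 + 1.79×67 + 8.51×46 + 5.85×118 = 977.6 + 12032.4 + 119.93 + 391.46 + 690.3 = 14211.69
ΣP(2016)Q(2013) = 9.40×106 + 802.16×12 + 1.79×67 + 8.51×39 + 5.85×116 = 996.4 + 9625.92 + 119.93 + 331.89 + 678.6 = 11752.74
P = 14211.69 / 11752.74 × 100 = 120.9224
Fisher = √(L × P) = √(120.8122 × 120.9224) = 120.8673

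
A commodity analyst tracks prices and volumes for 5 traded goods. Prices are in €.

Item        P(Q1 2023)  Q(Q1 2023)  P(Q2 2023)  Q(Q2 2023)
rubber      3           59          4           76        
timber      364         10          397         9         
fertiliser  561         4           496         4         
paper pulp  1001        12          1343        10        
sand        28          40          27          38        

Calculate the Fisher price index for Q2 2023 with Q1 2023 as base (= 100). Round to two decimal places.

121.31

Laspeyres component (base-period weights):
ΣP(Q2 2023)Q(Q1 2023) = 4×59 + 397×10 + 496×4 + 1343×12 + 27×40 = 236 + 3970 + 1984 + 16116 + 1080 = 23386
ΣP(Q1 2023)Q(Q1 2023) = 3×59 + 364×10 + 561×4 + 1001×12 + 28×40 = 177 + 3640 + 2244 + 12012 + 1120 = 19193
L = 23386 / 19193 × 100 = 121.8465
Paasche component (current-period weights):
ΣP(Q2 2023)Q(Q2 2023) = 4×76 + 397×9 + 496×4 + 1343×10 + 27×38 = 304 + 3573 + 1984 + 13430 + 1026 = 20317
ΣP(Q1 2023)Q(Q2 2023) = 3×76 + 364×9 + 561×4 + 1001×10 + 28×38 = 228 + 3276 + 2244 + 10010 + 1064 = 16822
P = 20317 / 16822 × 100 = 120.7764
Fisher = √(L × P) = √(121.8465 × 120.7764) = 121.3103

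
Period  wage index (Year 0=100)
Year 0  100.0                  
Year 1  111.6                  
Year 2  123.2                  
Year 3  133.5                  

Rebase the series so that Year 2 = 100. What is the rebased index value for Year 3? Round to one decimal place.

108.4

Rebased(Year 3) = 133.5 / 123.2 × 100 = 108.3604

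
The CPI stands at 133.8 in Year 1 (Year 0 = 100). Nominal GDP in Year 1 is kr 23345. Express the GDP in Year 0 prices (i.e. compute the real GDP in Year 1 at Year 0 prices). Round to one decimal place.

Real = Nominal ÷ (Index/100) = 23345 ÷ (133.8/100)
     = 23345 ÷ 1.338 = 17447.6831

17447.7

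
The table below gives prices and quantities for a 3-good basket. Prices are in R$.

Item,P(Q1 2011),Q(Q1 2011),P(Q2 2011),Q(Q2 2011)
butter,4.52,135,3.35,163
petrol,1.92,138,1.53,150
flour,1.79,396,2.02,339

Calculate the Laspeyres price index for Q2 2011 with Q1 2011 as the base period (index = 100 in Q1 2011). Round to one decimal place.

Laspeyres price index uses base-period quantities as weights.
ΣP(Q2 2011)·Q(Q1 2011) = 3.35×135 + 1.53×138 + 2.02×396 = 452.25 + 211.14 + 799.92 = 1463.31
ΣP(Q1 2011)·Q(Q1 2011) = 4.52×135 + 1.92×138 + 1.79×396 = 610.2 + 264.96 + 708.84 = 1584
Index = 1463.31 / 1584 × 100 = 92.3807

92.4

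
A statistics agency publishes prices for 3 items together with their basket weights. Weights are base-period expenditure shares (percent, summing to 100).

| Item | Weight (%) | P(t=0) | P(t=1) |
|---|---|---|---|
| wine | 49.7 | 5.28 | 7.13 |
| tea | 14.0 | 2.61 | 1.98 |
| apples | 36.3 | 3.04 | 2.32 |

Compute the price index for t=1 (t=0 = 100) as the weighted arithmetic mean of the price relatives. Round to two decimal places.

105.44

wine: 49.7 × (7.13/5.28) = 49.7 × 1.350379 = 67.1138
tea: 14.0 × (1.98/2.61) = 14.0 × 0.758621 = 10.6207
apples: 36.3 × (2.32/3.04) = 36.3 × 0.763158 = 27.7026
Index = Σ wᵢ·(p₁ᵢ/p₀ᵢ) = 67.1138 + 10.6207 + 27.7026 = 105.4371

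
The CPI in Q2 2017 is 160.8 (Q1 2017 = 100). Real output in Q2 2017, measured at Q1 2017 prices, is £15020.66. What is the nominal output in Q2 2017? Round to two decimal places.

24153.22

Nominal = Real × (Index/100) = 15020.66 × (160.8/100)
        = 15020.66 × 1.608 = 24153.2213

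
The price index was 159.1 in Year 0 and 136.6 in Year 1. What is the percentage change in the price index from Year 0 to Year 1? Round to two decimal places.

Change = (136.6 − 159.1) / 159.1 × 100
       = -22.5 / 159.1 × 100 = -14.1420%

-14.14%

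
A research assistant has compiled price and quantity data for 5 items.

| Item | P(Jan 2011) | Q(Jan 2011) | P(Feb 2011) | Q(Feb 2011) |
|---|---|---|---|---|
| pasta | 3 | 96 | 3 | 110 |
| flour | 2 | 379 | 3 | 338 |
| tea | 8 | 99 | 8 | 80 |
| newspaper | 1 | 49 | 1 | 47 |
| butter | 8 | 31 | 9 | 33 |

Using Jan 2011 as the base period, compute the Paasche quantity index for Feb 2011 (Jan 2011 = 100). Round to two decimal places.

91.47

Paasche quantity index uses current-period prices as weights.
ΣP(Feb 2011)·Q(Feb 2011) = 3×110 + 3×338 + 8×80 + 1×47 + 9×33 = 330 + 1014 + 640 + 47 + 297 = 2328
ΣP(Feb 2011)·Q(Jan 2011) = 3×96 + 3×379 + 8×99 + 1×49 + 9×31 = 288 + 1137 + 792 + 49 + 279 = 2545
Index = 2328 / 2545 × 100 = 91.4735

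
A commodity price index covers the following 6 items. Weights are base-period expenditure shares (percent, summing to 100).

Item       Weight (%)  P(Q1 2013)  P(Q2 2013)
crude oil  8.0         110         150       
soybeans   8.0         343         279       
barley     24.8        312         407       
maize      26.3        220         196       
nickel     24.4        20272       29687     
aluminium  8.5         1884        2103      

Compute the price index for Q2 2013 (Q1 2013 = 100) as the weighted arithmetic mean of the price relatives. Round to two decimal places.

118.42

crude oil: 8.0 × (150/110) = 8.0 × 1.363636 = 10.9091
soybeans: 8.0 × (279/343) = 8.0 × 0.813411 = 6.5073
barley: 24.8 × (407/312) = 24.8 × 1.304487 = 32.3513
maize: 26.3 × (196/220) = 26.3 × 0.890909 = 23.4309
nickel: 24.4 × (29687/20272) = 24.4 × 1.464434 = 35.7322
aluminium: 8.5 × (2103/1884) = 8.5 × 1.116242 = 9.4881
Index = Σ wᵢ·(p₁ᵢ/p₀ᵢ) = 10.9091 + 6.5073 + 32.3513 + 23.4309 + 35.7322 + 9.4881 = 118.4188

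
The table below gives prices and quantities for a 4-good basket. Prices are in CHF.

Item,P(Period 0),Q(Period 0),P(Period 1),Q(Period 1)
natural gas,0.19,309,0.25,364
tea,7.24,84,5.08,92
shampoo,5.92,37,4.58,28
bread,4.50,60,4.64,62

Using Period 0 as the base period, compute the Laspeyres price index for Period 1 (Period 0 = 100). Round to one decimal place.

82.3

Laspeyres price index uses base-period quantities as weights.
ΣP(Period 1)·Q(Period 0) = 0.25×309 + 5.08×84 + 4.58×37 + 4.64×60 = 77.25 + 426.72 + 169.46 + 278.4 = 951.83
ΣP(Period 0)·Q(Period 0) = 0.19×309 + 7.24×84 + 5.92×37 + 4.50×60 = 58.71 + 608.16 + 219.04 + 270 = 1155.91
Index = 951.83 / 1155.91 × 100 = 82.3446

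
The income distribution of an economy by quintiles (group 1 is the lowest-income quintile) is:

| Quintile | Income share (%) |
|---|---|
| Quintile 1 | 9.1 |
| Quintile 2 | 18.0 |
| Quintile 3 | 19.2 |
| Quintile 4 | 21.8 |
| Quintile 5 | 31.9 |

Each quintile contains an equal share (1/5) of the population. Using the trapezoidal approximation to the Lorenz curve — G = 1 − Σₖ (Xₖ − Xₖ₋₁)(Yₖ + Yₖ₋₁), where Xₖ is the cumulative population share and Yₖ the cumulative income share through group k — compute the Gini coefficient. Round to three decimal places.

Cumulative income shares Yₖ: 0.0910, 0.2710, 0.4630, 0.6810, 1.0000
Σ (Xₖ−Xₖ₋₁)(Yₖ+Yₖ₋₁) = (1/5)(0.0910+0.0000) + (1/5)(0.2710+0.0910) + (1/5)(0.4630+0.2710) + (1/5)(0.6810+0.4630) + (1/5)(1.0000+0.6810)
  = 0.0182 + 0.0724 + 0.1468 + 0.2288 + 0.3362 = 0.8024
G = 1 − 0.8024 = 0.1976

0.198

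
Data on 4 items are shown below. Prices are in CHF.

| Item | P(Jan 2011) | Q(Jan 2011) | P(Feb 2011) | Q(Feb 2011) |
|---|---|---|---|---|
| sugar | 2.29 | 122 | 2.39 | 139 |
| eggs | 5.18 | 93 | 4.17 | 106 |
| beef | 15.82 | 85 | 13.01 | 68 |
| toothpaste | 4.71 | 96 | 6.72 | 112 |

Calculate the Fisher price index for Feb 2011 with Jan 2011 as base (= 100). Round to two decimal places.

Laspeyres component (base-period weights):
ΣP(Feb 2011)Q(Jan 2011) = 2.39×122 + 4.17×93 + 13.01×85 + 6.72×96 = 291.58 + 387.81 + 1105.85 + 645.12 = 2430.36
ΣP(Jan 2011)Q(Jan 2011) = 2.29×122 + 5.18×93 + 15.82×85 + 4.71×96 = 279.38 + 481.74 + 1344.7 + 452.16 = 2557.98
L = 2430.36 / 2557.98 × 100 = 95.0109
Paasche component (current-period weights):
ΣP(Feb 2011)Q(Feb 2011) = 2.39×139 + 4.17×106 + 13.01×68 + 6.72×112 = 332.21 + 442.02 + 884.68 + 752.64 = 2411.55
ΣP(Jan 2011)Q(Feb 2011) = 2.29×139 + 5.18×106 + 15.82×68 + 4.71×112 = 318.31 + 549.08 + 1075.76 + 527.52 = 2470.67
P = 2411.55 / 2470.67 × 100 = 97.6071
Fisher = √(L × P) = √(95.0109 × 97.6071) = 96.3003

96.30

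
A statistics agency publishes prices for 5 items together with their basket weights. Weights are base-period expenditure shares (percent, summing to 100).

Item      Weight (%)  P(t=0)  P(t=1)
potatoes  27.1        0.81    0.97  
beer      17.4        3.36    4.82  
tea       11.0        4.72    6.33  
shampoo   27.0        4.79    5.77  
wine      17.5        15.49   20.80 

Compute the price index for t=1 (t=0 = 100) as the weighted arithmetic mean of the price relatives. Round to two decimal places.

128.19

potatoes: 27.1 × (0.97/0.81) = 27.1 × 1.197531 = 32.4531
beer: 17.4 × (4.82/3.36) = 17.4 × 1.434524 = 24.9607
tea: 11.0 × (6.33/4.72) = 11.0 × 1.341102 = 14.7521
shampoo: 27.0 × (5.77/4.79) = 27.0 × 1.204593 = 32.5240
wine: 17.5 × (20.80/15.49) = 17.5 × 1.342802 = 23.4990
Index = Σ wᵢ·(p₁ᵢ/p₀ᵢ) = 32.4531 + 24.9607 + 14.7521 + 32.5240 + 23.4990 = 128.1890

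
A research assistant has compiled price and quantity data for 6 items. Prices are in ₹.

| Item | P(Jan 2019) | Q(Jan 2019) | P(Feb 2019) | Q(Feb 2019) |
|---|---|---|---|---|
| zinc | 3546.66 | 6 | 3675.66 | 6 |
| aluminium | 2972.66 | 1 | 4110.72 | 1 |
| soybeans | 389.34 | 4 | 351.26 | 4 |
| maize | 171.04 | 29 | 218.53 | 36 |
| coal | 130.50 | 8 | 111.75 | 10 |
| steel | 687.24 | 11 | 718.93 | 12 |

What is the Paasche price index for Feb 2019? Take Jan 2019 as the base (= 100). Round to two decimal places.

108.82

Paasche price index uses current-period quantities as weights.
ΣP(Feb 2019)·Q(Feb 2019) = 3675.66×6 + 4110.72×1 + 351.26×4 + 218.53×36 + 111.75×10 + 718.93×12 = 22053.96 + 4110.72 + 1405.04 + 7867.08 + 1117.5 + 8627.16 = 45181.46
ΣP(Jan 2019)·Q(Feb 2019) = 3546.66×6 + 2972.66×1 + 389.34×4 + 171.04×36 + 130.50×10 + 687.24×12 = 21279.96 + 2972.66 + 1557.36 + 6157.44 + 1305 + 8246.88 = 41519.3
Index = 45181.46 / 41519.3 × 100 = 108.8204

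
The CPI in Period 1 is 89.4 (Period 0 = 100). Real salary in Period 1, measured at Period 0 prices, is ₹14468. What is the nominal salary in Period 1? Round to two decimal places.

Nominal = Real × (Index/100) = 14468 × (89.4/100)
        = 14468 × 0.894 = 12934.3920

12934.39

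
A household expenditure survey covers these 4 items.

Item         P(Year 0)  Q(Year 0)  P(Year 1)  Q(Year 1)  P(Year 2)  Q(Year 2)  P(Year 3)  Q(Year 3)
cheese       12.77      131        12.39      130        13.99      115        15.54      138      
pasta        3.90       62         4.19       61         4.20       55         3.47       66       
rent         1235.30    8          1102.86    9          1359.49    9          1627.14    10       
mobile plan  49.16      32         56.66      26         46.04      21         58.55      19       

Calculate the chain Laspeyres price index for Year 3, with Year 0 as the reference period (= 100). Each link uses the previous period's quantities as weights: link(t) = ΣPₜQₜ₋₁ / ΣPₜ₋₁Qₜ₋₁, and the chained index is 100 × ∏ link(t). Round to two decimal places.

129.90

Link Year 0→Year 1:
ΣP(Year 1)Q(Year 0) = 12.39×131 + 4.19×62 + 1102.86×8 + 56.66×32 = 1623.09 + 259.78 + 8822.88 + 1813.12 = 12518.87
ΣP(Year 0)Q(Year 0) = 12.77×131 + 3.90×62 + 1235.30×8 + 49.16×32 = 1672.87 + 241.8 + 9882.4 + 1573.12 = 13370.19
link = 12518.87/13370.19 = 0.936327
Link Year 1→Year 2:
ΣP(Year 2)Q(Year 1) = 13.99×130 + 4.20×61 + 1359.49×9 + 46.04×26 = 1818.7 + 256.2 + 12235.41 + 1197.04 = 15507.35
ΣP(Year 1)Q(Year 1) = 12.39×130 + 4.19×61 + 1102.86×9 + 56.66×26 = 1610.7 + 255.59 + 9925.74 + 1473.16 = 13265.19
link = 15507.35/13265.19 = 1.169026
Link Year 2→Year 3:
ΣP(Year 3)Q(Year 2) = 15.54×115 + 3.47×55 + 1627.14×9 + 58.55×21 = 1787.1 + 190.85 + 14644.26 + 1229.55 = 17851.76
ΣP(Year 2)Q(Year 2) = 13.99×115 + 4.20×55 + 1359.49×9 + 46.04×21 = 1608.85 + 231 + 12235.41 + 966.84 = 15042.1
link = 17851.76/15042.1 = 1.186786
Chained index = 100 × 0.936327 × 1.169026 × 1.186786 = 129.9045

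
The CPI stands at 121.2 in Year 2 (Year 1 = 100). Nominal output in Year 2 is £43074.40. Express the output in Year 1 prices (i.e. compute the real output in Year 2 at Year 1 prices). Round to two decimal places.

Real = Nominal ÷ (Index/100) = 43074.40 ÷ (121.2/100)
     = 43074.40 ÷ 1.212 = 35539.9340

35539.93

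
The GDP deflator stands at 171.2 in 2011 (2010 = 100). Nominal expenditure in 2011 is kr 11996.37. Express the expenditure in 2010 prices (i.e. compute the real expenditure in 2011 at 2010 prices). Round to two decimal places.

7007.23

Real = Nominal ÷ (Index/100) = 11996.37 ÷ (171.2/100)
     = 11996.37 ÷ 1.712 = 7007.2255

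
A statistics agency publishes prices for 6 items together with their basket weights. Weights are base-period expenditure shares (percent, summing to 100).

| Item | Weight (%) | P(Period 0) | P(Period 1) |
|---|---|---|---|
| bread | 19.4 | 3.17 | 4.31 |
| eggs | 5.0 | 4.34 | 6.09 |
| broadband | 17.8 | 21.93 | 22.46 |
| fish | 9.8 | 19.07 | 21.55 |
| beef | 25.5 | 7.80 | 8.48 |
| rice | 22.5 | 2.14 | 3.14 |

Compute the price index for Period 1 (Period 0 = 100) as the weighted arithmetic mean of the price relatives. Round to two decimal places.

123.43

bread: 19.4 × (4.31/3.17) = 19.4 × 1.359621 = 26.3767
eggs: 5.0 × (6.09/4.34) = 5.0 × 1.403226 = 7.0161
broadband: 17.8 × (22.46/21.93) = 17.8 × 1.024168 = 18.2302
fish: 9.8 × (21.55/19.07) = 9.8 × 1.130047 = 11.0745
beef: 25.5 × (8.48/7.80) = 25.5 × 1.087179 = 27.7231
rice: 22.5 × (3.14/2.14) = 22.5 × 1.467290 = 33.0140
Index = Σ wᵢ·(p₁ᵢ/p₀ᵢ) = 26.3767 + 7.0161 + 18.2302 + 11.0745 + 27.7231 + 33.0140 = 123.4345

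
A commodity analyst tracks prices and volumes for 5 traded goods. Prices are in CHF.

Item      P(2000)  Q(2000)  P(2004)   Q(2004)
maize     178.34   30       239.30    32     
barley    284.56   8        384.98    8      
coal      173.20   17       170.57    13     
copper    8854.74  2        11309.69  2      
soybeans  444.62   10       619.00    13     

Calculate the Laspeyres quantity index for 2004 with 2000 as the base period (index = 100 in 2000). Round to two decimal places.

103.05

Laspeyres quantity index uses base-period prices as weights.
ΣP(2000)·Q(2004) = 178.34×32 + 284.56×8 + 173.20×13 + 8854.74×2 + 444.62×13 = 5706.88 + 2276.48 + 2251.6 + 17709.48 + 5780.06 = 33724.5
ΣP(2000)·Q(2000) = 178.34×30 + 284.56×8 + 173.20×17 + 8854.74×2 + 444.62×10 = 5350.2 + 2276.48 + 2944.4 + 17709.48 + 4446.2 = 32726.76
Index = 33724.5 / 32726.76 × 100 = 103.0487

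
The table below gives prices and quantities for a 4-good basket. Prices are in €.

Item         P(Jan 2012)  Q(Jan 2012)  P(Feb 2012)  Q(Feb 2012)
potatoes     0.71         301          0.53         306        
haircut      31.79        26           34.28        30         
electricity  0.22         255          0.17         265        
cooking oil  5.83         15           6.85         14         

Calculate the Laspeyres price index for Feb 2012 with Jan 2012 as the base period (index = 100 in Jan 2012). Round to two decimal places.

Laspeyres price index uses base-period quantities as weights.
ΣP(Feb 2012)·Q(Jan 2012) = 0.53×301 + 34.28×26 + 0.17×255 + 6.85×15 = 159.53 + 891.28 + 43.35 + 102.75 = 1196.91
ΣP(Jan 2012)·Q(Jan 2012) = 0.71×301 + 31.79×26 + 0.22×255 + 5.83×15 = 213.71 + 826.54 + 56.1 + 87.45 = 1183.8
Index = 1196.91 / 1183.8 × 100 = 101.1075

101.11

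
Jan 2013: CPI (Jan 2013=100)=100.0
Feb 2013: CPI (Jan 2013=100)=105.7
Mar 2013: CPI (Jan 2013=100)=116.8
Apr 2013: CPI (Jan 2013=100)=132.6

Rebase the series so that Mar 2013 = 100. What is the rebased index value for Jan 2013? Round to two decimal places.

85.62

Rebased(Jan 2013) = 100.0 / 116.8 × 100 = 85.6164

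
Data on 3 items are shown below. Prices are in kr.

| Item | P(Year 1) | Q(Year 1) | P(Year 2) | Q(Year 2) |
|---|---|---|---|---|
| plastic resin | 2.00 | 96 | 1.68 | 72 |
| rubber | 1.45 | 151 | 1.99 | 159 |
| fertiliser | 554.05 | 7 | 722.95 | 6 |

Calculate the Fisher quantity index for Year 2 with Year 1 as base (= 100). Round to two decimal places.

Laspeyres component (base-period weights):
ΣP(Year 1)Q(Year 2) = 2.00×72 + 1.45×159 + 554.05×6 = 144 + 230.55 + 3324.3 = 3698.85
ΣP(Year 1)Q(Year 1) = 2.00×96 + 1.45×151 + 554.05×7 = 192 + 218.95 + 3878.35 = 4289.3
L = 3698.85 / 4289.3 × 100 = 86.2344
Paasche component (current-period weights):
ΣP(Year 2)Q(Year 2) = 1.68×72 + 1.99×159 + 722.95×6 = 120.96 + 316.41 + 4337.7 = 4775.07
ΣP(Year 2)Q(Year 1) = 1.68×96 + 1.99×151 + 722.95×7 = 161.28 + 300.49 + 5060.65 = 5522.42
P = 4775.07 / 5522.42 × 100 = 86.4670
Fisher = √(L × P) = √(86.2344 × 86.4670) = 86.3506

86.35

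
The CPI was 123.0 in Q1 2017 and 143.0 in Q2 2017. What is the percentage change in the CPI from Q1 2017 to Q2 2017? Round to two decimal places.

Change = (143.0 − 123.0) / 123.0 × 100
       = 20.0 / 123.0 × 100 = 16.2602%

16.26%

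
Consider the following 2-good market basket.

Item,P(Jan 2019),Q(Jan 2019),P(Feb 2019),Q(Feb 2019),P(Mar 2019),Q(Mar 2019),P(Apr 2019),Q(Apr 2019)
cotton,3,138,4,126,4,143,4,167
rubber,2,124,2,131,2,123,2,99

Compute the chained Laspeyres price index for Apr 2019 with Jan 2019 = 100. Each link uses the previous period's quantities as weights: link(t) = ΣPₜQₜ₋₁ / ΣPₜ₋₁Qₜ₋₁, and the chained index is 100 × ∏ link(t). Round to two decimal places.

Link Jan 2019→Feb 2019:
ΣP(Feb 2019)Q(Jan 2019) = 4×138 + 2×124 = 552 + 248 = 800
ΣP(Jan 2019)Q(Jan 2019) = 3×138 + 2×124 = 414 + 248 = 662
link = 800/662 = 1.208459
Link Feb 2019→Mar 2019:
ΣP(Mar 2019)Q(Feb 2019) = 4×126 + 2×131 = 504 + 262 = 766
ΣP(Feb 2019)Q(Feb 2019) = 4×126 + 2×131 = 504 + 262 = 766
link = 766/766 = 1.000000
Link Mar 2019→Apr 2019:
ΣP(Apr 2019)Q(Mar 2019) = 4×143 + 2×123 = 572 + 246 = 818
ΣP(Mar 2019)Q(Mar 2019) = 4×143 + 2×123 = 572 + 246 = 818
link = 818/818 = 1.000000
Chained index = 100 × 1.208459 × 1.000000 × 1.000000 = 120.8459

120.85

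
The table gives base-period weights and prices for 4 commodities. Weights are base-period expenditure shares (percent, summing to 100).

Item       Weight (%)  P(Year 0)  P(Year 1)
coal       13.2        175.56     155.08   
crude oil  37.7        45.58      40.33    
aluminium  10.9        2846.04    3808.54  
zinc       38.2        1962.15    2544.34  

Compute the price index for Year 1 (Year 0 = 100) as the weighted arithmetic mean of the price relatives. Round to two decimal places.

coal: 13.2 × (155.08/175.56) = 13.2 × 0.883345 = 11.6602
crude oil: 37.7 × (40.33/45.58) = 37.7 × 0.884818 = 33.3576
aluminium: 10.9 × (3808.54/2846.04) = 10.9 × 1.338189 = 14.5863
zinc: 38.2 × (2544.34/1962.15) = 38.2 × 1.296710 = 49.5343
Index = Σ wᵢ·(p₁ᵢ/p₀ᵢ) = 11.6602 + 33.3576 + 14.5863 + 49.5343 = 109.1384

109.14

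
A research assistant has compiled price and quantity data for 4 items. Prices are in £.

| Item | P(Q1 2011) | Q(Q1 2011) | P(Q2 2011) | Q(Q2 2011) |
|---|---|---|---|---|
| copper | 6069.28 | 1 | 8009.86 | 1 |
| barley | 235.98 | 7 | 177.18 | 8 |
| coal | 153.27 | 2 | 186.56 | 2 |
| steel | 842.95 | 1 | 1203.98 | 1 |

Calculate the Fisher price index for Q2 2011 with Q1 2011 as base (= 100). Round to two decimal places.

121.45

Laspeyres component (base-period weights):
ΣP(Q2 2011)Q(Q1 2011) = 8009.86×1 + 177.18×7 + 186.56×2 + 1203.98×1 = 8009.86 + 1240.26 + 373.12 + 1203.98 = 10827.22
ΣP(Q1 2011)Q(Q1 2011) = 6069.28×1 + 235.98×7 + 153.27×2 + 842.95×1 = 6069.28 + 1651.86 + 306.54 + 842.95 = 8870.63
L = 10827.22 / 8870.63 × 100 = 122.0569
Paasche component (current-period weights):
ΣP(Q2 2011)Q(Q2 2011) = 8009.86×1 + 177.18×8 + 186.56×2 + 1203.98×1 = 8009.86 + 1417.44 + 373.12 + 1203.98 = 11004.4
ΣP(Q1 2011)Q(Q2 2011) = 6069.28×1 + 235.98×8 + 153.27×2 + 842.95×1 = 6069.28 + 1887.84 + 306.54 + 842.95 = 9106.61
P = 11004.4 / 9106.61 × 100 = 120.8397
Fisher = √(L × P) = √(122.0569 × 120.8397) = 121.4468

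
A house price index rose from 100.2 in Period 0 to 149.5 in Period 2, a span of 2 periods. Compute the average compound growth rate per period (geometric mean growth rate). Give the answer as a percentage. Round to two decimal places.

Growth factor = (149.5/100.2)^(1/2) = (1.492016)^(1/2) = 1.221481
Growth rate = 1.221481 − 1 = 0.221481 = 22.1481%

22.15%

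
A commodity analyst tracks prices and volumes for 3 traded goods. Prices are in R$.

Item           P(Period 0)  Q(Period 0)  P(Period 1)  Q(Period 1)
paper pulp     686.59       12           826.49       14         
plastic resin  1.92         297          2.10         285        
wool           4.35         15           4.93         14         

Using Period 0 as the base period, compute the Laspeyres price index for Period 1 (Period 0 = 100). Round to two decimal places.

119.62

Laspeyres price index uses base-period quantities as weights.
ΣP(Period 1)·Q(Period 0) = 826.49×12 + 2.10×297 + 4.93×15 = 9917.88 + 623.7 + 73.95 = 10615.53
ΣP(Period 0)·Q(Period 0) = 686.59×12 + 1.92×297 + 4.35×15 = 8239.08 + 570.24 + 65.25 = 8874.57
Index = 10615.53 / 8874.57 × 100 = 119.6174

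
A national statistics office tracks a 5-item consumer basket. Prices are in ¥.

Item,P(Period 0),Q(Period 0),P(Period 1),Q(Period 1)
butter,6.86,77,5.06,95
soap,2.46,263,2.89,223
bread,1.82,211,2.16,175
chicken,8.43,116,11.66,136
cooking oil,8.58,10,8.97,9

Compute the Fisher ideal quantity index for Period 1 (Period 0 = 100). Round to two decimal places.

Laspeyres component (base-period weights):
ΣP(Period 0)Q(Period 1) = 6.86×95 + 2.46×223 + 1.82×175 + 8.43×136 + 8.58×9 = 651.7 + 548.58 + 318.5 + 1146.48 + 77.22 = 2742.48
ΣP(Period 0)Q(Period 0) = 6.86×77 + 2.46×263 + 1.82×211 + 8.43×116 + 8.58×10 = 528.22 + 646.98 + 384.02 + 977.88 + 85.8 = 2622.9
L = 2742.48 / 2622.9 × 100 = 104.5591
Paasche component (current-period weights):
ΣP(Period 1)Q(Period 1) = 5.06×95 + 2.89×223 + 2.16×175 + 11.66×136 + 8.97×9 = 480.7 + 644.47 + 378 + 1585.76 + 80.73 = 3169.66
ΣP(Period 1)Q(Period 0) = 5.06×77 + 2.89×263 + 2.16×211 + 11.66×116 + 8.97×10 = 389.62 + 760.07 + 455.76 + 1352.56 + 89.7 = 3047.71
P = 3169.66 / 3047.71 × 100 = 104.0014
Fisher = √(L × P) = √(104.5591 × 104.0014) = 104.2798

104.28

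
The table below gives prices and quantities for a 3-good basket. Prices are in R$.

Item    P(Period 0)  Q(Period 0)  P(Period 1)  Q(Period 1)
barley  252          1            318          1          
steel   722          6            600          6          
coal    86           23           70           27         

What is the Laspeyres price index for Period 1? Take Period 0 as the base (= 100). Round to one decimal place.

Laspeyres price index uses base-period quantities as weights.
ΣP(Period 1)·Q(Period 0) = 318×1 + 600×6 + 70×23 = 318 + 3600 + 1610 = 5528
ΣP(Period 0)·Q(Period 0) = 252×1 + 722×6 + 86×23 = 252 + 4332 + 1978 = 6562
Index = 5528 / 6562 × 100 = 84.2426

84.2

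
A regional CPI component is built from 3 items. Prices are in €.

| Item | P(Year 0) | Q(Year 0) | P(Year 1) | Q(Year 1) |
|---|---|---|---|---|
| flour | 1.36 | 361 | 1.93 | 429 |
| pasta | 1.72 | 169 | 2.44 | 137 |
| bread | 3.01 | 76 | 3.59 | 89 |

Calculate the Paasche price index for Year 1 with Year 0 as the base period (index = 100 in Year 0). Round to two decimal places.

Paasche price index uses current-period quantities as weights.
ΣP(Year 1)·Q(Year 1) = 1.93×429 + 2.44×137 + 3.59×89 = 827.97 + 334.28 + 319.51 = 1481.76
ΣP(Year 0)·Q(Year 1) = 1.36×429 + 1.72×137 + 3.01×89 = 583.44 + 235.64 + 267.89 = 1086.97
Index = 1481.76 / 1086.97 × 100 = 136.3202

136.32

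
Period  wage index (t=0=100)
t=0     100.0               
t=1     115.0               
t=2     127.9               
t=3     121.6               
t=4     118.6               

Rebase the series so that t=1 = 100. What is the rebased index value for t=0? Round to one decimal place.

87.0

Rebased(t=0) = 100.0 / 115.0 × 100 = 86.9565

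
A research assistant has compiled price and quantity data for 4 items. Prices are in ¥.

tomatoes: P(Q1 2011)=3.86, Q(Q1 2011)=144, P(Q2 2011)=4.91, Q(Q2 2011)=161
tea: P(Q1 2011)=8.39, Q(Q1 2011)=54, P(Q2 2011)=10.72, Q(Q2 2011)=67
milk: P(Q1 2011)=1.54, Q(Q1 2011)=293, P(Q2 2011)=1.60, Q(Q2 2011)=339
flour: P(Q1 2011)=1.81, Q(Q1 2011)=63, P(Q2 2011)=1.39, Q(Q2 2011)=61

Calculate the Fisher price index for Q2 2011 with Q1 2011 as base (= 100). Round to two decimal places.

117.32

Laspeyres component (base-period weights):
ΣP(Q2 2011)Q(Q1 2011) = 4.91×144 + 10.72×54 + 1.60×293 + 1.39×63 = 707.04 + 578.88 + 468.8 + 87.57 = 1842.29
ΣP(Q1 2011)Q(Q1 2011) = 3.86×144 + 8.39×54 + 1.54×293 + 1.81×63 = 555.84 + 453.06 + 451.22 + 114.03 = 1574.15
L = 1842.29 / 1574.15 × 100 = 117.0340
Paasche component (current-period weights):
ΣP(Q2 2011)Q(Q2 2011) = 4.91×161 + 10.72×67 + 1.60×339 + 1.39×61 = 790.51 + 718.24 + 542.4 + 84.79 = 2135.94
ΣP(Q1 2011)Q(Q2 2011) = 3.86×161 + 8.39×67 + 1.54×339 + 1.81×61 = 621.46 + 562.13 + 522.06 + 110.41 = 1816.06
P = 2135.94 / 1816.06 × 100 = 117.6140
Fisher = √(L × P) = √(117.0340 × 117.6140) = 117.3236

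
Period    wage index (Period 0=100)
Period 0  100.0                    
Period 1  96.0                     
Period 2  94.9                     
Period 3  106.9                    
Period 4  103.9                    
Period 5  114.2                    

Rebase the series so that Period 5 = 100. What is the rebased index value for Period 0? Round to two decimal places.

87.57

Rebased(Period 0) = 100.0 / 114.2 × 100 = 87.5657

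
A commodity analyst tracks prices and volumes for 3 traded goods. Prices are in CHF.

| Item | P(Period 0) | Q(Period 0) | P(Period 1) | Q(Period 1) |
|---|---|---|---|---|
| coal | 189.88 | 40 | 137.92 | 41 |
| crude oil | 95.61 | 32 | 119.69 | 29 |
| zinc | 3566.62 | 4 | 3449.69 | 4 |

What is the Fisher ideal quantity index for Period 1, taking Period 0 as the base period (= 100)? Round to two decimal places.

Laspeyres component (base-period weights):
ΣP(Period 0)Q(Period 1) = 189.88×41 + 95.61×29 + 3566.62×4 = 7785.08 + 2772.69 + 14266.48 = 24824.25
ΣP(Period 0)Q(Period 0) = 189.88×40 + 95.61×32 + 3566.62×4 = 7595.2 + 3059.52 + 14266.48 = 24921.2
L = 24824.25 / 24921.2 × 100 = 99.6110
Paasche component (current-period weights):
ΣP(Period 1)Q(Period 1) = 137.92×41 + 119.69×29 + 3449.69×4 = 5654.72 + 3471.01 + 13798.76 = 22924.49
ΣP(Period 1)Q(Period 0) = 137.92×40 + 119.69×32 + 3449.69×4 = 5516.8 + 3830.08 + 13798.76 = 23145.64
P = 22924.49 / 23145.64 × 100 = 99.0445
Fisher = √(L × P) = √(99.6110 × 99.0445) = 99.3273

99.33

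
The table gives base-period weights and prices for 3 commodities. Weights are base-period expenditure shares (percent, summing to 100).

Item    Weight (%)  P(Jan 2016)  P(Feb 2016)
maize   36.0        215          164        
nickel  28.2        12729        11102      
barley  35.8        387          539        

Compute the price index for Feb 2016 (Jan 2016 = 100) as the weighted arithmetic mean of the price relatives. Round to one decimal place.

maize: 36.0 × (164/215) = 36.0 × 0.762791 = 27.4605
nickel: 28.2 × (11102/12729) = 28.2 × 0.872182 = 24.5955
barley: 35.8 × (539/387) = 35.8 × 1.392765 = 49.8610
Index = Σ wᵢ·(p₁ᵢ/p₀ᵢ) = 27.4605 + 24.5955 + 49.8610 = 101.9170

101.9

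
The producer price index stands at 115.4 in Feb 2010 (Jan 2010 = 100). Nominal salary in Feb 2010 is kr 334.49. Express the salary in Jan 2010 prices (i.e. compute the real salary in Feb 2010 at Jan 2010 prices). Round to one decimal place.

Real = Nominal ÷ (Index/100) = 334.49 ÷ (115.4/100)
     = 334.49 ÷ 1.154 = 289.8527

289.9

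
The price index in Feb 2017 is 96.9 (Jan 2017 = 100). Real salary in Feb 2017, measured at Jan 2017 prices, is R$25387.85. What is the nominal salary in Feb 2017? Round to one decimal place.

24600.8

Nominal = Real × (Index/100) = 25387.85 × (96.9/100)
        = 25387.85 × 0.969 = 24600.8266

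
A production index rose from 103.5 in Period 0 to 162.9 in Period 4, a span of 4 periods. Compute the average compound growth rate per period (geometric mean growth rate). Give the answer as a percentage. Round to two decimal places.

12.01%

Growth factor = (162.9/103.5)^(1/4) = (1.573913)^(1/4) = 1.120070
Growth rate = 1.120070 − 1 = 0.120070 = 12.0070%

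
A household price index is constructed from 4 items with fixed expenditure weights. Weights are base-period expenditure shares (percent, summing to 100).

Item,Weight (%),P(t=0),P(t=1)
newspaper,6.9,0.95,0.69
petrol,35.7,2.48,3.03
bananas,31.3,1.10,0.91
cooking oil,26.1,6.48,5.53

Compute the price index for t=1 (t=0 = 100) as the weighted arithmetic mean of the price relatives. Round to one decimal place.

newspaper: 6.9 × (0.69/0.95) = 6.9 × 0.726316 = 5.0116
petrol: 35.7 × (3.03/2.48) = 35.7 × 1.221774 = 43.6173
bananas: 31.3 × (0.91/1.10) = 31.3 × 0.827273 = 25.8936
cooking oil: 26.1 × (5.53/6.48) = 26.1 × 0.853395 = 22.2736
Index = Σ wᵢ·(p₁ᵢ/p₀ᵢ) = 5.0116 + 43.6173 + 25.8936 + 22.2736 = 96.7962

96.8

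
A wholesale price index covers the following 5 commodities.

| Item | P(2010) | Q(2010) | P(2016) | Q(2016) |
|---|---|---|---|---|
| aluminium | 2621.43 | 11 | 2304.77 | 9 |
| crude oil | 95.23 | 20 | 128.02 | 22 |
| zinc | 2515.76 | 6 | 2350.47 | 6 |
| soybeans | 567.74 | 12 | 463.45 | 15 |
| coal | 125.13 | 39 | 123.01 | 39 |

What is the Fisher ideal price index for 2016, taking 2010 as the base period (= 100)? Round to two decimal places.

Laspeyres component (base-period weights):
ΣP(2016)Q(2010) = 2304.77×11 + 128.02×20 + 2350.47×6 + 463.45×12 + 123.01×39 = 25352.47 + 2560.4 + 14102.82 + 5561.4 + 4797.39 = 52374.48
ΣP(2010)Q(2010) = 2621.43×11 + 95.23×20 + 2515.76×6 + 567.74×12 + 125.13×39 = 28835.73 + 1904.6 + 15094.56 + 6812.88 + 4880.07 = 57527.84
L = 52374.48 / 57527.84 × 100 = 91.0420
Paasche component (current-period weights):
ΣP(2016)Q(2016) = 2304.77×9 + 128.02×22 + 2350.47×6 + 463.45×15 + 123.01×39 = 20742.93 + 2816.44 + 14102.82 + 6951.75 + 4797.39 = 49411.33
ΣP(2010)Q(2016) = 2621.43×9 + 95.23×22 + 2515.76×6 + 567.74×15 + 125.13×39 = 23592.87 + 2095.06 + 15094.56 + 8516.1 + 4880.07 = 54178.66
P = 49411.33 / 54178.66 × 100 = 91.2007
Fisher = √(L × P) = √(91.0420 × 91.2007) = 91.1213

91.12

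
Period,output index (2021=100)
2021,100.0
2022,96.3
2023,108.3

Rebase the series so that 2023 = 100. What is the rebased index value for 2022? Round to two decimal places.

88.92

Rebased(2022) = 96.3 / 108.3 × 100 = 88.9197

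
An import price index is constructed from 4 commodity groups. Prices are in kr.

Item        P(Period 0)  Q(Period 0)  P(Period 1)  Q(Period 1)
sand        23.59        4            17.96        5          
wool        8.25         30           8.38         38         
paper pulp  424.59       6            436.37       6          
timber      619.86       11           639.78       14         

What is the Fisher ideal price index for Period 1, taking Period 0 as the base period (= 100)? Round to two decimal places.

102.80

Laspeyres component (base-period weights):
ΣP(Period 1)Q(Period 0) = 17.96×4 + 8.38×30 + 436.37×6 + 639.78×11 = 71.84 + 251.4 + 2618.22 + 7037.58 = 9979.04
ΣP(Period 0)Q(Period 0) = 23.59×4 + 8.25×30 + 424.59×6 + 619.86×11 = 94.36 + 247.5 + 2547.54 + 6818.46 = 9707.86
L = 9979.04 / 9707.86 × 100 = 102.7934
Paasche component (current-period weights):
ΣP(Period 1)Q(Period 1) = 17.96×5 + 8.38×38 + 436.37×6 + 639.78×14 = 89.8 + 318.44 + 2618.22 + 8956.92 = 11983.38
ΣP(Period 0)Q(Period 1) = 23.59×5 + 8.25×38 + 424.59×6 + 619.86×14 = 117.95 + 313.5 + 2547.54 + 8678.04 = 11657.03
P = 11983.38 / 11657.03 × 100 = 102.7996
Fisher = √(L × P) = √(102.7934 × 102.7996) = 102.7965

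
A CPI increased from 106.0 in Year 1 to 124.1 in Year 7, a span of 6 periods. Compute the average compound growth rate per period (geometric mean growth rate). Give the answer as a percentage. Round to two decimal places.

Growth factor = (124.1/106.0)^(1/6) = (1.170755)^(1/6) = 1.026623
Growth rate = 1.026623 − 1 = 0.026623 = 2.6623%

2.66%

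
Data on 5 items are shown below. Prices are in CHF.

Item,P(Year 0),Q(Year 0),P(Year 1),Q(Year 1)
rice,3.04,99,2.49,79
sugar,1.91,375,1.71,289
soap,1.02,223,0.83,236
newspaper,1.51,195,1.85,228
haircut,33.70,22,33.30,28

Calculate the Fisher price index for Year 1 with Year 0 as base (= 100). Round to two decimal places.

Laspeyres component (base-period weights):
ΣP(Year 1)Q(Year 0) = 2.49×99 + 1.71×375 + 0.83×223 + 1.85×195 + 33.30×22 = 246.51 + 641.25 + 185.09 + 360.75 + 732.6 = 2166.2
ΣP(Year 0)Q(Year 0) = 3.04×99 + 1.91×375 + 1.02×223 + 1.51×195 + 33.70×22 = 300.96 + 716.25 + 227.46 + 294.45 + 741.4 = 2280.52
L = 2166.2 / 2280.52 × 100 = 94.9871
Paasche component (current-period weights):
ΣP(Year 1)Q(Year 1) = 2.49×79 + 1.71×289 + 0.83×236 + 1.85×228 + 33.30×28 = 196.71 + 494.19 + 195.88 + 421.8 + 932.4 = 2240.98
ΣP(Year 0)Q(Year 1) = 3.04×79 + 1.91×289 + 1.02×236 + 1.51×228 + 33.70×28 = 240.16 + 551.99 + 240.72 + 344.28 + 943.6 = 2320.75
P = 2240.98 / 2320.75 × 100 = 96.5627
Fisher = √(L × P) = √(94.9871 × 96.5627) = 95.7717

95.77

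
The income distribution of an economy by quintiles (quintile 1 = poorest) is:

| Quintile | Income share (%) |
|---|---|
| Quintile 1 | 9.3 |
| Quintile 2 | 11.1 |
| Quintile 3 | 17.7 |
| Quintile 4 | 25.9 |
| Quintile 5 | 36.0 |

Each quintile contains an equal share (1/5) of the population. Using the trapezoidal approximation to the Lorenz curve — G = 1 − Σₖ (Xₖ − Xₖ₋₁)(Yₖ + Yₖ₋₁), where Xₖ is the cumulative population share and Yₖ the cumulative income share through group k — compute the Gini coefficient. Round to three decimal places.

Cumulative income shares Yₖ: 0.0930, 0.2040, 0.3810, 0.6400, 1.0000
Σ (Xₖ−Xₖ₋₁)(Yₖ+Yₖ₋₁) = (1/5)(0.0930+0.0000) + (1/5)(0.2040+0.0930) + (1/5)(0.3810+0.2040) + (1/5)(0.6400+0.3810) + (1/5)(1.0000+0.6400)
  = 0.0186 + 0.0594 + 0.1170 + 0.2042 + 0.3280 = 0.7272
G = 1 − 0.7272 = 0.2728

0.273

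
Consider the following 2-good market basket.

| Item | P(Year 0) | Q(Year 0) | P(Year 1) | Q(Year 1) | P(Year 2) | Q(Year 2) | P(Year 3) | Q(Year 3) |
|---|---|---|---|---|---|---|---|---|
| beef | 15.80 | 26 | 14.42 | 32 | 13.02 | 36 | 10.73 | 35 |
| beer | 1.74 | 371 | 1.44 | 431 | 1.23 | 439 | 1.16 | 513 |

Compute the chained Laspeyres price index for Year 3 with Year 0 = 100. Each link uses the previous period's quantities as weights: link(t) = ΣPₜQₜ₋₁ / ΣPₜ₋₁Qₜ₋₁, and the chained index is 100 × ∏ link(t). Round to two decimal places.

Link Year 0→Year 1:
ΣP(Year 1)Q(Year 0) = 14.42×26 + 1.44×371 = 374.92 + 534.24 = 909.16
ΣP(Year 0)Q(Year 0) = 15.80×26 + 1.74×371 = 410.8 + 645.54 = 1056.34
link = 909.16/1056.34 = 0.860670
Link Year 1→Year 2:
ΣP(Year 2)Q(Year 1) = 13.02×32 + 1.23×431 = 416.64 + 530.13 = 946.77
ΣP(Year 1)Q(Year 1) = 14.42×32 + 1.44×431 = 461.44 + 620.64 = 1082.08
link = 946.77/1082.08 = 0.874954
Link Year 2→Year 3:
ΣP(Year 3)Q(Year 2) = 10.73×36 + 1.16×439 = 386.28 + 509.24 = 895.52
ΣP(Year 2)Q(Year 2) = 13.02×36 + 1.23×439 = 468.72 + 539.97 = 1008.69
link = 895.52/1008.69 = 0.887805
Chained index = 100 × 0.860670 × 0.874954 × 0.887805 = 66.8558

66.86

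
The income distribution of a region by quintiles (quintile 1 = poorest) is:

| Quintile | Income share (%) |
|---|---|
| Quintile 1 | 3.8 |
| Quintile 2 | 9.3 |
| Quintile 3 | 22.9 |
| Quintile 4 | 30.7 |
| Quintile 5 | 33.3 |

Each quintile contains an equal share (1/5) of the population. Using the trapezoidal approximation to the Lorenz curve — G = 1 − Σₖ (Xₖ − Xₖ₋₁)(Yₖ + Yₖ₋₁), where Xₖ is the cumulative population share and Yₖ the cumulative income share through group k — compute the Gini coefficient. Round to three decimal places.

Cumulative income shares Yₖ: 0.0380, 0.1310, 0.3600, 0.6670, 1.0000
Σ (Xₖ−Xₖ₋₁)(Yₖ+Yₖ₋₁) = (1/5)(0.0380+0.0000) + (1/5)(0.1310+0.0380) + (1/5)(0.3600+0.1310) + (1/5)(0.6670+0.3600) + (1/5)(1.0000+0.6670)
  = 0.0076 + 0.0338 + 0.0982 + 0.2054 + 0.3334 = 0.6784
G = 1 − 0.6784 = 0.3216

0.322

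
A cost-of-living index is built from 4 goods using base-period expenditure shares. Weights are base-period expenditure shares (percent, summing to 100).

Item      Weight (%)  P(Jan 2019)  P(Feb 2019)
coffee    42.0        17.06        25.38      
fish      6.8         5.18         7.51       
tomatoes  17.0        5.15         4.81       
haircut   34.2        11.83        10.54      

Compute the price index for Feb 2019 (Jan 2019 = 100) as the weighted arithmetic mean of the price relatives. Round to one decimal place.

coffee: 42.0 × (25.38/17.06) = 42.0 × 1.487691 = 62.4830
fish: 6.8 × (7.51/5.18) = 6.8 × 1.449807 = 9.8587
tomatoes: 17.0 × (4.81/5.15) = 17.0 × 0.933981 = 15.8777
haircut: 34.2 × (10.54/11.83) = 34.2 × 0.890955 = 30.4707
Index = Σ wᵢ·(p₁ᵢ/p₀ᵢ) = 62.4830 + 9.8587 + 15.8777 + 30.4707 = 118.6900

118.7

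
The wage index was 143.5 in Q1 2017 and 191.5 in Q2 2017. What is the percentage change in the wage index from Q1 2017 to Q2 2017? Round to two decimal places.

Change = (191.5 − 143.5) / 143.5 × 100
       = 48.0 / 143.5 × 100 = 33.4495%

33.45%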